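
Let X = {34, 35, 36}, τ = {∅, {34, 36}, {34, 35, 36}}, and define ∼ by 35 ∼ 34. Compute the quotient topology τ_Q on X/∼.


X/∼ = {[34=35], [36]}; |τ_Q| = 2.

Equivalence classes: [34=35], [36].
Quotient map π: X → X/∼ sends 34 ↦ [34=35], 35 ↦ [34=35], 36 ↦ [36].
For each subset V ⊆ X/∼, compute π^{-1}(V) ⊆ X and check whether π^{-1}(V) ∈ τ. V is open in τ_Q iff π^{-1}(V) ∈ τ.
  V = {}: π^{-1}(V) = ∅ ∈ τ ✓.
  V = {[34=35]}: π^{-1}(V) = {34, 35} ∉ τ ✗.
  V = {[36]}: π^{-1}(V) = {36} ∉ τ ✗.
  V = {[34=35], [36]}: π^{-1}(V) = {34, 35, 36} ∈ τ ✓.
Open sets in the quotient: τ_Q = {{}, {[34=35], [36]}} (2 elements).


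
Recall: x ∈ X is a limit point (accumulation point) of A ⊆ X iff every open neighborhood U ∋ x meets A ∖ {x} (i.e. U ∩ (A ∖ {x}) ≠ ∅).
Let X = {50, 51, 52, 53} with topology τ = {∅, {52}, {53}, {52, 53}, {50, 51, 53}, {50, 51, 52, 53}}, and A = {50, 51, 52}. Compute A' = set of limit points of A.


A' = {50, 51}

For each x ∈ X, list the open sets U ∈ τ with x ∈ U, then check whether U ∩ (A ∖ {x}) ≠ ∅ for every such U.
  x = 50: opens ∋ x are {50, 51, 53}, {50, 51, 52, 53}; each meets A ∖ {50}, so x IS a limit point.
  x = 51: opens ∋ x are {50, 51, 53}, {50, 51, 52, 53}; each meets A ∖ {51}, so x IS a limit point.
  x = 52: open {52} ∋ x has {52} ∩ (A ∖ {52}) = ∅, so x is NOT a limit point.
  x = 53: open {53} ∋ x has {53} ∩ (A ∖ {53}) = ∅, so x is NOT a limit point.
Collecting: A' = {50, 51}.


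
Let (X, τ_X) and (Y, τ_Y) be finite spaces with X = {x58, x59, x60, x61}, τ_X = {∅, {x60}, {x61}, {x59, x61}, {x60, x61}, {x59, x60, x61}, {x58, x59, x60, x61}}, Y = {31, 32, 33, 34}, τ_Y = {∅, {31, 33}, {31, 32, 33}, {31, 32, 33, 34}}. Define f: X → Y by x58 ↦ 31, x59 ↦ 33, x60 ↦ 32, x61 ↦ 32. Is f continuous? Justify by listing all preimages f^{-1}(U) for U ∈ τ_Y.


f is NOT continuous.

Compute f^{-1}(U) for each U ∈ τ_Y:
  U = ∅: f^{-1}(U) = ∅ ∈ τ_X ✓.
  U = {31, 33}: f^{-1}(U) = {x58, x59} ∉ τ_X ✗.
  U = {31, 32, 33}: f^{-1}(U) = {x58, x59, x60, x61} ∈ τ_X ✓.
  U = {31, 32, 33, 34}: f^{-1}(U) = {x58, x59, x60, x61} ∈ τ_X ✓.
Found U = {31, 33} with f^{-1}(U) = {x58, x59} not in τ_X. Therefore f is NOT continuous.


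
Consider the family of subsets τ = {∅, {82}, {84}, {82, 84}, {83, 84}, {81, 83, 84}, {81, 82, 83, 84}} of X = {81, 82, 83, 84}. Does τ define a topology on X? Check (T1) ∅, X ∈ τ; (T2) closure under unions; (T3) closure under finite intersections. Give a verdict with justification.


τ is NOT a topology on X.

Axiom (T1): ∅ ∈ τ? Yes; X ∈ τ? Yes.
Axiom (T2/T3): check pairwise unions and intersections of members of τ.
Counterexample for (T2): {82} ∪ {83, 84} = {82, 83, 84} ∉ τ. Therefore τ is NOT a topology.


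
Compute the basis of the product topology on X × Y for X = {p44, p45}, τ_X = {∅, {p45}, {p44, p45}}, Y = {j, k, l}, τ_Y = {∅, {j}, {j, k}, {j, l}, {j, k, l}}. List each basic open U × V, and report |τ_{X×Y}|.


Basis B = {∅ × ∅, {p45} × {j}, {p44, p45} × {j}, {p45} × {j, k}, {p45} × {j, l}, {p45} × {j, k, l}, {p44, p45} × {j, k}, {p44, p45} × {j, l}, {p44, p45} × {j, k, l}}; |τ_{X×Y}| = 14.

Enumerate products U × V with U ∈ τ_X, V ∈ τ_Y (deduplicated):
  ∅ × ∅ = {} (∅)
  {p45} × {j} = {(p45,j)}
  {p44, p45} × {j} = {(p44,j), (p45,j)}
  {p45} × {j, k} = {(p45,j), (p45,k)}
  {p45} × {j, l} = {(p45,j), (p45,l)}
  {p45} × {j, k, l} = {(p45,j), (p45,k), (p45,l)}
  {p44, p45} × {j, k} = {(p44,j), (p44,k), (p45,j), (p45,k)}
  {p44, p45} × {j, l} = {(p44,j), (p44,l), (p45,j), (p45,l)}
  {p44, p45} × {j, k, l} = {(p44,j), (p44,k), (p44,l), (p45,j), (p45,k), (p45,l)}
These 9 distinct sets form the basis B.
Close under arbitrary unions to get τ_{X×Y}; counting gives |τ_{X×Y}| = 14.


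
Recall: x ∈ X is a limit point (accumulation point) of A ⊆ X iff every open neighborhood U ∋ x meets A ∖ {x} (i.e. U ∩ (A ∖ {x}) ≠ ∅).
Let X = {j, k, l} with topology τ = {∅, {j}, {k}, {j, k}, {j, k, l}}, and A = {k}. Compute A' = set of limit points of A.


A' = {l}

For each x ∈ X, list the open sets U ∈ τ with x ∈ U, then check whether U ∩ (A ∖ {x}) ≠ ∅ for every such U.
  x = j: open {j} ∋ x has {j} ∩ (A ∖ {j}) = ∅, so x is NOT a limit point.
  x = k: open {k} ∋ x has {k} ∩ (A ∖ {k}) = ∅, so x is NOT a limit point.
  x = l: opens ∋ x are {j, k, l}; each meets A ∖ {l}, so x IS a limit point.
Collecting: A' = {l}.


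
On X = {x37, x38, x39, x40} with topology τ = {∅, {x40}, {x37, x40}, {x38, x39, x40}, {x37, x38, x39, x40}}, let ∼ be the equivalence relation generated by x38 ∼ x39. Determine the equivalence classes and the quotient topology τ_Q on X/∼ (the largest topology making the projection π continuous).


X/∼ = {[x37], [x38=x39], [x40]}; |τ_Q| = 5.

Equivalence classes: [x37], [x38=x39], [x40].
Quotient map π: X → X/∼ sends x37 ↦ [x37], x38 ↦ [x38=x39], x39 ↦ [x38=x39], x40 ↦ [x40].
For each subset V ⊆ X/∼, compute π^{-1}(V) ⊆ X and check whether π^{-1}(V) ∈ τ. V is open in τ_Q iff π^{-1}(V) ∈ τ.
  V = {}: π^{-1}(V) = ∅ ∈ τ ✓.
  V = {[x37]}: π^{-1}(V) = {x37} ∉ τ ✗.
  V = {[x38=x39]}: π^{-1}(V) = {x38, x39} ∉ τ ✗.
  V = {[x37], [x38=x39]}: π^{-1}(V) = {x37, x38, x39} ∉ τ ✗.
  V = {[x40]}: π^{-1}(V) = {x40} ∈ τ ✓.
  V = {[x37], [x40]}: π^{-1}(V) = {x37, x40} ∈ τ ✓.
  V = {[x38=x39], [x40]}: π^{-1}(V) = {x38, x39, x40} ∈ τ ✓.
  V = {[x37], [x38=x39], [x40]}: π^{-1}(V) = {x37, x38, x39, x40} ∈ τ ✓.
Open sets in the quotient: τ_Q = {{}, {[x40]}, {[x37], [x40]}, {[x38=x39], [x40]}, {[x37], [x38=x39], [x40]}} (5 elements).


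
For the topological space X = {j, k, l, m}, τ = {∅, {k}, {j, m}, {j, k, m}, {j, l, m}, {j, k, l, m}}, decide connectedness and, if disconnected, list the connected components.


(X, τ) is disconnected; components = [{k}, {j, l, m}].

Find clopen sets (U ∈ τ with X ∖ U ∈ τ):
  U = ∅, X ∖ U = {j, k, l, m} — both open, so U is clopen.
  U = {k}, X ∖ U = {j, l, m} — both open, so U is clopen.
  U = {j, l, m}, X ∖ U = {k} — both open, so U is clopen.
  U = {j, k, l, m}, X ∖ U = ∅ — both open, so U is clopen.
Nontrivial clopen(s) exist: e.g. {j, l, m}. So (X, τ) is disconnected.
Compute connected components by grouping points that agree on all clopens:
  component: {k}
  component: {j, l, m}


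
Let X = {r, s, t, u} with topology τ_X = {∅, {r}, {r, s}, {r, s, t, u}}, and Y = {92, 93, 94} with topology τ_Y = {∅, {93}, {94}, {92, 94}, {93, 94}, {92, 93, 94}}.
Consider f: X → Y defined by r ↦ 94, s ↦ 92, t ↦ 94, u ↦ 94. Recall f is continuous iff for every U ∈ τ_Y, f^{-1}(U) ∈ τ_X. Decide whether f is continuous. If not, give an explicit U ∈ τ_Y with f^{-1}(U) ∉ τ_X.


f is NOT continuous.

Compute f^{-1}(U) for each U ∈ τ_Y:
  U = ∅: f^{-1}(U) = ∅ ∈ τ_X ✓.
  U = {93}: f^{-1}(U) = ∅ ∈ τ_X ✓.
  U = {94}: f^{-1}(U) = {r, t, u} ∉ τ_X ✗.
  U = {92, 94}: f^{-1}(U) = {r, s, t, u} ∈ τ_X ✓.
  U = {93, 94}: f^{-1}(U) = {r, t, u} ∉ τ_X ✗.
  U = {92, 93, 94}: f^{-1}(U) = {r, s, t, u} ∈ τ_X ✓.
Found U = {94} with f^{-1}(U) = {r, t, u} not in τ_X. Therefore f is NOT continuous.


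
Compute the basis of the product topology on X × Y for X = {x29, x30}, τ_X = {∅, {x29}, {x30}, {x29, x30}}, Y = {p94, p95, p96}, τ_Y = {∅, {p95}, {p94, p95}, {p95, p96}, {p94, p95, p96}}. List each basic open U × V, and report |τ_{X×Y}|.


Basis B = {∅ × ∅, {x29} × {p95}, {x30} × {p95}, {x29} × {p94, p95}, {x29} × {p95, p96}, {x29, x30} × {p95}, {x30} × {p94, p95}, {x30} × {p95, p96}, {x29} × {p94, p95, p96}, {x30} × {p94, p95, p96}, {x29, x30} × {p94, p95}, {x29, x30} × {p95, p96}, {x29, x30} × {p94, p95, p96}}; |τ_{X×Y}| = 25.

Enumerate products U × V with U ∈ τ_X, V ∈ τ_Y (deduplicated):
  ∅ × ∅ = {} (∅)
  {x29} × {p95} = {(x29,p95)}
  {x30} × {p95} = {(x30,p95)}
  {x29} × {p94, p95} = {(x29,p94), (x29,p95)}
  {x29} × {p95, p96} = {(x29,p95), (x29,p96)}
  {x29, x30} × {p95} = {(x29,p95), (x30,p95)}
  {x30} × {p94, p95} = {(x30,p94), (x30,p95)}
  {x30} × {p95, p96} = {(x30,p95), (x30,p96)}
  {x29} × {p94, p95, p96} = {(x29,p94), (x29,p95), (x29,p96)}
  {x30} × {p94, p95, p96} = {(x30,p94), (x30,p95), (x30,p96)}
  {x29, x30} × {p94, p95} = {(x29,p94), (x29,p95), (x30,p94), (x30,p95)}
  {x29, x30} × {p95, p96} = {(x29,p95), (x29,p96), (x30,p95), (x30,p96)}
  {x29, x30} × {p94, p95, p96} = {(x29,p94), (x29,p95), (x29,p96), (x30,p94), (x30,p95), (x30,p96)}
These 13 distinct sets form the basis B.
Close under arbitrary unions to get τ_{X×Y}; counting gives |τ_{X×Y}| = 25.


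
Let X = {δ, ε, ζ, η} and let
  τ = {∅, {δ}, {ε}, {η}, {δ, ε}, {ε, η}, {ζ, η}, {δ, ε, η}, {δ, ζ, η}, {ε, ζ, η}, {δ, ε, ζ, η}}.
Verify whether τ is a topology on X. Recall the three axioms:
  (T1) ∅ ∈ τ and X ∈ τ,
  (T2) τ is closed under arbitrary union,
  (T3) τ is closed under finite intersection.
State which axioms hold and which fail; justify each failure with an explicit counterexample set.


τ is NOT a topology on X.

Axiom (T1): ∅ ∈ τ? Yes; X ∈ τ? Yes.
Axiom (T2/T3): check pairwise unions and intersections of members of τ.
Counterexample for (T2): {δ} ∪ {η} = {δ, η} ∉ τ. Therefore τ is NOT a topology.


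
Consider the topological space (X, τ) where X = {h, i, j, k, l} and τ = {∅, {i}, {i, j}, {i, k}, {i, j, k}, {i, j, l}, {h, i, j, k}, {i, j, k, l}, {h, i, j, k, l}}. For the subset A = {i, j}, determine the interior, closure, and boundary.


int(A) = {i, j}, cl(A) = {h, i, j, k, l}, ∂A = {h, k, l}.

Closed sets in (X, τ) are complements of opens:
  closed(X, τ) = {∅, {h}, {l}, {h, k}, {h, l}, {h, j, l}, {h, k, l}, {h, j, k, l}, {h, i, j, k, l}}.
int(A) = ⋃ {U ∈ τ : U ⊆ A}. Opens contained in A: ∅, {i}, {i, j}.
Taking the union of these: int(A) = {i, j}.
cl(A) = ⋂ {C closed : A ⊆ C}. Closed sets containing A: {h, i, j, k, l}.
Intersecting these: cl(A) = {h, i, j, k, l}.
∂A = cl(A) ∖ int(A) = {h, i, j, k, l} ∖ {i, j} = {h, k, l}.


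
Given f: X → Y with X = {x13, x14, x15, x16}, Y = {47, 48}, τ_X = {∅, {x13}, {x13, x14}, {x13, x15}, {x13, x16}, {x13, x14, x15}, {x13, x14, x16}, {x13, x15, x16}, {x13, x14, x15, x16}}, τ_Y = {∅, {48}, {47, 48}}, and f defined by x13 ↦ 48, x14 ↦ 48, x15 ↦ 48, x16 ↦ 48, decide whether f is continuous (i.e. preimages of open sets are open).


f IS continuous.

Compute f^{-1}(U) for each U ∈ τ_Y:
  U = ∅: f^{-1}(U) = ∅ ∈ τ_X ✓.
  U = {48}: f^{-1}(U) = {x13, x14, x15, x16} ∈ τ_X ✓.
  U = {47, 48}: f^{-1}(U) = {x13, x14, x15, x16} ∈ τ_X ✓.
Every preimage lies in τ_X, so f IS continuous.


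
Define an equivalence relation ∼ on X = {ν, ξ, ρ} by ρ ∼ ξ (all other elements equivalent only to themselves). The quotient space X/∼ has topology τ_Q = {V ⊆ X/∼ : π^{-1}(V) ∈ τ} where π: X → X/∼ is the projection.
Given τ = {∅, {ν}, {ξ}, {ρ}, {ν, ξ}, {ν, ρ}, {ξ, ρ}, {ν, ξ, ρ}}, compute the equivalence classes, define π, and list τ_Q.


X/∼ = {[ν], [ξ=ρ]}; |τ_Q| = 4.

Equivalence classes: [ν], [ξ=ρ].
Quotient map π: X → X/∼ sends ν ↦ [ν], ξ ↦ [ξ=ρ], ρ ↦ [ξ=ρ].
For each subset V ⊆ X/∼, compute π^{-1}(V) ⊆ X and check whether π^{-1}(V) ∈ τ. V is open in τ_Q iff π^{-1}(V) ∈ τ.
  V = {}: π^{-1}(V) = ∅ ∈ τ ✓.
  V = {[ν]}: π^{-1}(V) = {ν} ∈ τ ✓.
  V = {[ξ=ρ]}: π^{-1}(V) = {ξ, ρ} ∈ τ ✓.
  V = {[ν], [ξ=ρ]}: π^{-1}(V) = {ν, ξ, ρ} ∈ τ ✓.
Open sets in the quotient: τ_Q = {{}, {[ν]}, {[ξ=ρ]}, {[ν], [ξ=ρ]}} (4 elements).


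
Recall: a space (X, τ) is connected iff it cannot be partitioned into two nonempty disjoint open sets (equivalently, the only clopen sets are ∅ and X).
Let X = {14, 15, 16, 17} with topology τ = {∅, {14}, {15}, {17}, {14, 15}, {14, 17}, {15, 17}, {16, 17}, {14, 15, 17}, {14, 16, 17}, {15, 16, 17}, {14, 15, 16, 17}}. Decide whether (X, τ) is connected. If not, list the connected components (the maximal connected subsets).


(X, τ) is disconnected; components = [{14}, {15}, {16, 17}].

Find clopen sets (U ∈ τ with X ∖ U ∈ τ):
  U = ∅, X ∖ U = {14, 15, 16, 17} — both open, so U is clopen.
  U = {14}, X ∖ U = {15, 16, 17} — both open, so U is clopen.
  U = {15}, X ∖ U = {14, 16, 17} — both open, so U is clopen.
  U = {14, 15}, X ∖ U = {16, 17} — both open, so U is clopen.
  U = {16, 17}, X ∖ U = {14, 15} — both open, so U is clopen.
  U = {14, 16, 17}, X ∖ U = {15} — both open, so U is clopen.
  U = {15, 16, 17}, X ∖ U = {14} — both open, so U is clopen.
  U = {14, 15, 16, 17}, X ∖ U = ∅ — both open, so U is clopen.
Nontrivial clopen(s) exist: e.g. {16, 17}. So (X, τ) is disconnected.
Compute connected components by grouping points that agree on all clopens:
  component: {14}
  component: {15}
  component: {16, 17}


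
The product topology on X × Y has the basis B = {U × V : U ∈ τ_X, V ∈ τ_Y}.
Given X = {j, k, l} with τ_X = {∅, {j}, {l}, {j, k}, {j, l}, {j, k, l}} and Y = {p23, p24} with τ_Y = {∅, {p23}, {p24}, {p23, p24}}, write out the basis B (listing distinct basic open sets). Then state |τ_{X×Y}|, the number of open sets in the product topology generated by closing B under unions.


Basis B = {∅ × ∅, {j} × {p23}, {j} × {p24}, {l} × {p23}, {l} × {p24}, {j} × {p23, p24}, {j, k} × {p23}, {j, l} × {p23}, {j, k} × {p24}, {j, l} × {p24}, {l} × {p23, p24}, {j, k, l} × {p23}, {j, k, l} × {p24}, {j, k} × {p23, p24}, {j, l} × {p23, p24}, {j, k, l} × {p23, p24}}; |τ_{X×Y}| = 36.

Enumerate products U × V with U ∈ τ_X, V ∈ τ_Y (deduplicated):
  ∅ × ∅ = {} (∅)
  {j} × {p23} = {(j,p23)}
  {j} × {p24} = {(j,p24)}
  {l} × {p23} = {(l,p23)}
  {l} × {p24} = {(l,p24)}
  {j} × {p23, p24} = {(j,p23), (j,p24)}
  {j, k} × {p23} = {(j,p23), (k,p23)}
  {j, l} × {p23} = {(j,p23), (l,p23)}
  {j, k} × {p24} = {(j,p24), (k,p24)}
  {j, l} × {p24} = {(j,p24), (l,p24)}
  {l} × {p23, p24} = {(l,p23), (l,p24)}
  {j, k, l} × {p23} = {(j,p23), (k,p23), (l,p23)}
  {j, k, l} × {p24} = {(j,p24), (k,p24), (l,p24)}
  {j, k} × {p23, p24} = {(j,p23), (j,p24), (k,p23), (k,p24)}
  {j, l} × {p23, p24} = {(j,p23), (j,p24), (l,p23), (l,p24)}
  {j, k, l} × {p23, p24} = {(j,p23), (j,p24), (k,p23), (k,p24), (l,p23), (l,p24)}
These 16 distinct sets form the basis B.
Close under arbitrary unions to get τ_{X×Y}; counting gives |τ_{X×Y}| = 36.


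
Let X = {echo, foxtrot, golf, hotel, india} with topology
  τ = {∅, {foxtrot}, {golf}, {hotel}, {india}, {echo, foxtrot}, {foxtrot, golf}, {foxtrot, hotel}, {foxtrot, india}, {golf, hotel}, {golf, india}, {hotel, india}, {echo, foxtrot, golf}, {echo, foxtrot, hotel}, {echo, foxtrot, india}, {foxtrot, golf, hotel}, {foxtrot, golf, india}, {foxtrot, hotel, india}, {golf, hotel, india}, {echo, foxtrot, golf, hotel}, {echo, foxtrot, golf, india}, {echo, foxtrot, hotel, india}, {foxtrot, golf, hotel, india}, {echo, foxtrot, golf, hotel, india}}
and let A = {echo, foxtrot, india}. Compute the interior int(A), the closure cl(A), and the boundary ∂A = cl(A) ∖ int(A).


int(A) = {echo, foxtrot, india}, cl(A) = {echo, foxtrot, india}, ∂A = ∅.

Closed sets in (X, τ) are complements of opens:
  closed(X, τ) = {∅, {echo}, {golf}, {hotel}, {india}, {echo, foxtrot}, {echo, golf}, {echo, hotel}, {echo, india}, {golf, hotel}, {golf, india}, {hotel, india}, {echo, foxtrot, golf}, {echo, foxtrot, hotel}, {echo, foxtrot, india}, {echo, golf, hotel}, {echo, golf, india}, {echo, hotel, india}, {golf, hotel, india}, {echo, foxtrot, golf, hotel}, {echo, foxtrot, golf, india}, {echo, foxtrot, hotel, india}, {echo, golf, hotel, india}, {echo, foxtrot, golf, hotel, india}}.
int(A) = ⋃ {U ∈ τ : U ⊆ A}. Opens contained in A: ∅, {foxtrot}, {india}, {echo, foxtrot}, {foxtrot, india}, {echo, foxtrot, india}.
Taking the union of these: int(A) = {echo, foxtrot, india}.
cl(A) = ⋂ {C closed : A ⊆ C}. Closed sets containing A: {echo, foxtrot, india}, {echo, foxtrot, golf, india}, {echo, foxtrot, hotel, india}, {echo, foxtrot, golf, hotel, india}.
Intersecting these: cl(A) = {echo, foxtrot, india}.
∂A = cl(A) ∖ int(A) = {echo, foxtrot, india} ∖ {echo, foxtrot, india} = ∅.


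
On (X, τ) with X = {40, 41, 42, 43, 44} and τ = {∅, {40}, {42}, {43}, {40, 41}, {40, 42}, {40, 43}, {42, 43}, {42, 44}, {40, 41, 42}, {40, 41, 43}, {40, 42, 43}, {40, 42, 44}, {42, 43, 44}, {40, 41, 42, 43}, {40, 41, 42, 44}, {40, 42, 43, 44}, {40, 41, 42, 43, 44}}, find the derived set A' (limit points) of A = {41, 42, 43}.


A' = {44}

For each x ∈ X, list the open sets U ∈ τ with x ∈ U, then check whether U ∩ (A ∖ {x}) ≠ ∅ for every such U.
  x = 40: open {40} ∋ x has {40} ∩ (A ∖ {40}) = ∅, so x is NOT a limit point.
  x = 41: open {40, 41} ∋ x has {40, 41} ∩ (A ∖ {41}) = ∅, so x is NOT a limit point.
  x = 42: open {42} ∋ x has {42} ∩ (A ∖ {42}) = ∅, so x is NOT a limit point.
  x = 43: open {43} ∋ x has {43} ∩ (A ∖ {43}) = ∅, so x is NOT a limit point.
  x = 44: opens ∋ x are {42, 44}, {40, 42, 44}, {42, 43, 44}, {40, 41, 42, 44}, {40, 42, 43, 44}, {40, 41, 42, 43, 44}; each meets A ∖ {44}, so x IS a limit point.
Collecting: A' = {44}.


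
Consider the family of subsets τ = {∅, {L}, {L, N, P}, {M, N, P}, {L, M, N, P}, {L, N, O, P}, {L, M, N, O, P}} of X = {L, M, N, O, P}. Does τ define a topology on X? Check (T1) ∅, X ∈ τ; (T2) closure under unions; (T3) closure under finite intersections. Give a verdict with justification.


τ is NOT a topology on X.

Axiom (T1): ∅ ∈ τ? Yes; X ∈ τ? Yes.
Axiom (T2/T3): check pairwise unions and intersections of members of τ.
Counterexample for (T3): {L, N, P} ∩ {M, N, P} = {N, P} ∉ τ. Therefore τ is NOT a topology.


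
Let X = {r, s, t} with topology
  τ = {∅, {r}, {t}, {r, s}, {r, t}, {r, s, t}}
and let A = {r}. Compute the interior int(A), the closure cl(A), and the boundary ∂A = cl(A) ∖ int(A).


int(A) = {r}, cl(A) = {r, s}, ∂A = {s}.

Closed sets in (X, τ) are complements of opens:
  closed(X, τ) = {∅, {s}, {t}, {r, s}, {s, t}, {r, s, t}}.
int(A) = ⋃ {U ∈ τ : U ⊆ A}. Opens contained in A: ∅, {r}.
Taking the union of these: int(A) = {r}.
cl(A) = ⋂ {C closed : A ⊆ C}. Closed sets containing A: {r, s}, {r, s, t}.
Intersecting these: cl(A) = {r, s}.
∂A = cl(A) ∖ int(A) = {r, s} ∖ {r} = {s}.


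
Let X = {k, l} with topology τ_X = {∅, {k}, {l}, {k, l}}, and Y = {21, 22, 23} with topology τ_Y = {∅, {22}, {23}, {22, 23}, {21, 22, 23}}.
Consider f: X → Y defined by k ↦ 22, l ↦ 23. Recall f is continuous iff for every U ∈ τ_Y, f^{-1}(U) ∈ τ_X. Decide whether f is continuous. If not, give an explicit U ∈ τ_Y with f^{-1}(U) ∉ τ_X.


f IS continuous.

Compute f^{-1}(U) for each U ∈ τ_Y:
  U = ∅: f^{-1}(U) = ∅ ∈ τ_X ✓.
  U = {22}: f^{-1}(U) = {k} ∈ τ_X ✓.
  U = {23}: f^{-1}(U) = {l} ∈ τ_X ✓.
  U = {22, 23}: f^{-1}(U) = {k, l} ∈ τ_X ✓.
  U = {21, 22, 23}: f^{-1}(U) = {k, l} ∈ τ_X ✓.
Every preimage lies in τ_X, so f IS continuous.


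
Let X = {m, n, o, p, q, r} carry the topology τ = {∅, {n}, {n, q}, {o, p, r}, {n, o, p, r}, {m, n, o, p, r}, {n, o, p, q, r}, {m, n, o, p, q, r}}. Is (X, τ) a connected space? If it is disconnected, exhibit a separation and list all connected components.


(X, τ) is connected.

Find clopen sets (U ∈ τ with X ∖ U ∈ τ):
  U = ∅, X ∖ U = {m, n, o, p, q, r} — both open, so U is clopen.
  U = {m, n, o, p, q, r}, X ∖ U = ∅ — both open, so U is clopen.
Only trivial clopens (∅ and X) exist, so (X, τ) is connected.
Compute connected components by grouping points that agree on all clopens:
  component: {m, n, o, p, q, r}


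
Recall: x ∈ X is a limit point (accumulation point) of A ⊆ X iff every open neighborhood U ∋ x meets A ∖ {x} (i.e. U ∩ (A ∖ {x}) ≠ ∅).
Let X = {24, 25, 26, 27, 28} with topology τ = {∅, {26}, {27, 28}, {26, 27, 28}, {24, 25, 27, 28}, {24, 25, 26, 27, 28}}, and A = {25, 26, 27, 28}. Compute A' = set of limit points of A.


A' = {24, 25, 27, 28}

For each x ∈ X, list the open sets U ∈ τ with x ∈ U, then check whether U ∩ (A ∖ {x}) ≠ ∅ for every such U.
  x = 24: opens ∋ x are {24, 25, 27, 28}, {24, 25, 26, 27, 28}; each meets A ∖ {24}, so x IS a limit point.
  x = 25: opens ∋ x are {24, 25, 27, 28}, {24, 25, 26, 27, 28}; each meets A ∖ {25}, so x IS a limit point.
  x = 26: open {26} ∋ x has {26} ∩ (A ∖ {26}) = ∅, so x is NOT a limit point.
  x = 27: opens ∋ x are {27, 28}, {26, 27, 28}, {24, 25, 27, 28}, {24, 25, 26, 27, 28}; each meets A ∖ {27}, so x IS a limit point.
  x = 28: opens ∋ x are {27, 28}, {26, 27, 28}, {24, 25, 27, 28}, {24, 25, 26, 27, 28}; each meets A ∖ {28}, so x IS a limit point.
Collecting: A' = {24, 25, 27, 28}.


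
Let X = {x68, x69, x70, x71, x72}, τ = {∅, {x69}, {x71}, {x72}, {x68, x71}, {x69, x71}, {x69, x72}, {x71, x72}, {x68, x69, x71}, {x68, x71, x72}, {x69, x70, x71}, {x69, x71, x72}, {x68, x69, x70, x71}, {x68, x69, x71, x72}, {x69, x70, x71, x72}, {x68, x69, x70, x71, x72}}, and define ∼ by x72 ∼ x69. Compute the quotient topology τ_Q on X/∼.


X/∼ = {[x68], [x69=x72], [x70], [x71]}; |τ_Q| = 8.

Equivalence classes: [x68], [x69=x72], [x70], [x71].
Quotient map π: X → X/∼ sends x68 ↦ [x68], x69 ↦ [x69=x72], x70 ↦ [x70], x71 ↦ [x71], x72 ↦ [x69=x72].
For each subset V ⊆ X/∼, compute π^{-1}(V) ⊆ X and check whether π^{-1}(V) ∈ τ. V is open in τ_Q iff π^{-1}(V) ∈ τ.
  V = {}: π^{-1}(V) = ∅ ∈ τ ✓.
  V = {[x68]}: π^{-1}(V) = {x68} ∉ τ ✗.
  V = {[x69=x72]}: π^{-1}(V) = {x69, x72} ∈ τ ✓.
  V = {[x68], [x69=x72]}: π^{-1}(V) = {x68, x69, x72} ∉ τ ✗.
  V = {[x70]}: π^{-1}(V) = {x70} ∉ τ ✗.
  V = {[x68], [x70]}: π^{-1}(V) = {x68, x70} ∉ τ ✗.
  V = {[x69=x72], [x70]}: π^{-1}(V) = {x69, x70, x72} ∉ τ ✗.
  V = {[x68], [x69=x72], [x70]}: π^{-1}(V) = {x68, x69, x70, x72} ∉ τ ✗.
  V = {[x71]}: π^{-1}(V) = {x71} ∈ τ ✓.
  V = {[x68], [x71]}: π^{-1}(V) = {x68, x71} ∈ τ ✓.
  V = {[x69=x72], [x71]}: π^{-1}(V) = {x69, x71, x72} ∈ τ ✓.
  V = {[x68], [x69=x72], [x71]}: π^{-1}(V) = {x68, x69, x71, x72} ∈ τ ✓.
  V = {[x70], [x71]}: π^{-1}(V) = {x70, x71} ∉ τ ✗.
  V = {[x68], [x70], [x71]}: π^{-1}(V) = {x68, x70, x71} ∉ τ ✗.
  V = {[x69=x72], [x70], [x71]}: π^{-1}(V) = {x69, x70, x71, x72} ∈ τ ✓.
  V = {[x68], [x69=x72], [x70], [x71]}: π^{-1}(V) = {x68, x69, x70, x71, x72} ∈ τ ✓.
Open sets in the quotient: τ_Q = {{}, {[x69=x72]}, {[x71]}, {[x68], [x71]}, {[x69=x72], [x71]}, {[x68], [x69=x72], [x71]}, {[x69=x72], [x70], [x71]}, {[x68], [x69=x72], [x70], [x71]}} (8 elements).


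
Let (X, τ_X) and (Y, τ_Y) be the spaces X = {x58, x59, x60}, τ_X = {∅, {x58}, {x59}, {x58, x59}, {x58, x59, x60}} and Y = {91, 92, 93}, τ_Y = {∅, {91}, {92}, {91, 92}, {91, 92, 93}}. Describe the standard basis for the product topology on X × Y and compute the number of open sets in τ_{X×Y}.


Basis B = {∅ × ∅, {x58} × {91}, {x58} × {92}, {x59} × {91}, {x59} × {92}, {x58} × {91, 92}, {x58, x59} × {91}, {x58, x59} × {92}, {x59} × {91, 92}, {x58} × {91, 92, 93}, {x58, x59, x60} × {91}, {x58, x59, x60} × {92}, {x59} × {91, 92, 93}, {x58, x59} × {91, 92}, {x58, x59} × {91, 92, 93}, {x58, x59, x60} × {91, 92}, {x58, x59, x60} × {91, 92, 93}}; |τ_{X×Y}| = 48.

Enumerate products U × V with U ∈ τ_X, V ∈ τ_Y (deduplicated):
  ∅ × ∅ = {} (∅)
  {x58} × {91} = {(x58,91)}
  {x58} × {92} = {(x58,92)}
  {x59} × {91} = {(x59,91)}
  {x59} × {92} = {(x59,92)}
  {x58} × {91, 92} = {(x58,91), (x58,92)}
  {x58, x59} × {91} = {(x58,91), (x59,91)}
  {x58, x59} × {92} = {(x58,92), (x59,92)}
  {x59} × {91, 92} = {(x59,91), (x59,92)}
  {x58} × {91, 92, 93} = {(x58,91), (x58,92), (x58,93)}
  {x58, x59, x60} × {91} = {(x58,91), (x59,91), (x60,91)}
  {x58, x59, x60} × {92} = {(x58,92), (x59,92), (x60,92)}
  {x59} × {91, 92, 93} = {(x59,91), (x59,92), (x59,93)}
  {x58, x59} × {91, 92} = {(x58,91), (x58,92), (x59,91), (x59,92)}
  {x58, x59} × {91, 92, 93} = {(x58,91), (x58,92), (x58,93), (x59,91), (x59,92), (x59,93)}
  {x58, x59, x60} × {91, 92} = {(x58,91), (x58,92), (x59,91), (x59,92), (x60,91), (x60,92)}
  {x58, x59, x60} × {91, 92, 93} = {(x58,91), (x58,92), (x58,93), (x59,91), (x59,92), (x59,93), (x60,91), (x60,92), (x60,93)}
These 17 distinct sets form the basis B.
Close under arbitrary unions to get τ_{X×Y}; counting gives |τ_{X×Y}| = 48.


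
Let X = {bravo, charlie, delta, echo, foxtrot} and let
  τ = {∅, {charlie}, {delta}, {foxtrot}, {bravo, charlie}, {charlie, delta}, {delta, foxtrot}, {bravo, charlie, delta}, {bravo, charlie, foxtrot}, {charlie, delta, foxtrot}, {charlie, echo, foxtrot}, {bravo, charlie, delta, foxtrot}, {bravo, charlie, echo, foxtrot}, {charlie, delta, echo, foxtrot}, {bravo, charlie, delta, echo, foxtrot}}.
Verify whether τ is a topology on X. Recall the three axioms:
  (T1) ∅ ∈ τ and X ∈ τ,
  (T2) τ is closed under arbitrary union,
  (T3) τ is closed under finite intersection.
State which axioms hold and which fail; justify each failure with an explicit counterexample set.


τ is NOT a topology on X.

Axiom (T1): ∅ ∈ τ? Yes; X ∈ τ? Yes.
Axiom (T2/T3): check pairwise unions and intersections of members of τ.
Counterexample for (T2): {charlie} ∪ {foxtrot} = {charlie, foxtrot} ∉ τ. Therefore τ is NOT a topology.


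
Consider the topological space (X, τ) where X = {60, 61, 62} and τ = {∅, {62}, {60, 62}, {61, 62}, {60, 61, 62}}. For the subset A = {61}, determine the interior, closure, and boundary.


int(A) = ∅, cl(A) = {61}, ∂A = {61}.

Closed sets in (X, τ) are complements of opens:
  closed(X, τ) = {∅, {60}, {61}, {60, 61}, {60, 61, 62}}.
int(A) = ⋃ {U ∈ τ : U ⊆ A}. Opens contained in A: ∅.
Taking the union of these: int(A) = ∅.
cl(A) = ⋂ {C closed : A ⊆ C}. Closed sets containing A: {61}, {60, 61}, {60, 61, 62}.
Intersecting these: cl(A) = {61}.
∂A = cl(A) ∖ int(A) = {61} ∖ ∅ = {61}.


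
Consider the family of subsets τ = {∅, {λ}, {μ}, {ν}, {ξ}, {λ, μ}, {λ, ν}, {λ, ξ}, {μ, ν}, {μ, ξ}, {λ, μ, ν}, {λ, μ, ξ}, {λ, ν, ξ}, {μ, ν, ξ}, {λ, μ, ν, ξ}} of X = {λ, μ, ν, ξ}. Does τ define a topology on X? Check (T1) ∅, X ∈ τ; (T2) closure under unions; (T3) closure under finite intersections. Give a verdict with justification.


τ is NOT a topology on X.

Axiom (T1): ∅ ∈ τ? Yes; X ∈ τ? Yes.
Axiom (T2/T3): check pairwise unions and intersections of members of τ.
Counterexample for (T2): {ν} ∪ {ξ} = {ν, ξ} ∉ τ. Therefore τ is NOT a topology.


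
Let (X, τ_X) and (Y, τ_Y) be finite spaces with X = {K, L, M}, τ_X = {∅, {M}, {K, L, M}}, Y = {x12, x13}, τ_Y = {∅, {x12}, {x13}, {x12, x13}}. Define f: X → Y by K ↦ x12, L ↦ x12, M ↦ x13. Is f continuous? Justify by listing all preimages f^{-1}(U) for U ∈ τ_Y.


f is NOT continuous.

Compute f^{-1}(U) for each U ∈ τ_Y:
  U = ∅: f^{-1}(U) = ∅ ∈ τ_X ✓.
  U = {x12}: f^{-1}(U) = {K, L} ∉ τ_X ✗.
  U = {x13}: f^{-1}(U) = {M} ∈ τ_X ✓.
  U = {x12, x13}: f^{-1}(U) = {K, L, M} ∈ τ_X ✓.
Found U = {x12} with f^{-1}(U) = {K, L} not in τ_X. Therefore f is NOT continuous.


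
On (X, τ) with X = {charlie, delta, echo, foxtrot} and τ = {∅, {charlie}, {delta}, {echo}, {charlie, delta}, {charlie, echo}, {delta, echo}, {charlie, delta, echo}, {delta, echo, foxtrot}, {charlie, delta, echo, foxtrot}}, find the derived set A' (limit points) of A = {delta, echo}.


A' = {foxtrot}

For each x ∈ X, list the open sets U ∈ τ with x ∈ U, then check whether U ∩ (A ∖ {x}) ≠ ∅ for every such U.
  x = charlie: open {charlie} ∋ x has {charlie} ∩ (A ∖ {charlie}) = ∅, so x is NOT a limit point.
  x = delta: open {delta} ∋ x has {delta} ∩ (A ∖ {delta}) = ∅, so x is NOT a limit point.
  x = echo: open {echo} ∋ x has {echo} ∩ (A ∖ {echo}) = ∅, so x is NOT a limit point.
  x = foxtrot: opens ∋ x are {delta, echo, foxtrot}, {charlie, delta, echo, foxtrot}; each meets A ∖ {foxtrot}, so x IS a limit point.
Collecting: A' = {foxtrot}.


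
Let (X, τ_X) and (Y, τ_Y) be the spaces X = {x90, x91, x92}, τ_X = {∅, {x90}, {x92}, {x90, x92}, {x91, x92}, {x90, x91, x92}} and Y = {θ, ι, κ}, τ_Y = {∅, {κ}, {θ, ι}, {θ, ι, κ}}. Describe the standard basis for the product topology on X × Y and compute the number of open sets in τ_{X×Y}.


Basis B = {∅ × ∅, {x90} × {κ}, {x92} × {κ}, {x90} × {θ, ι}, {x90, x92} × {κ}, {x91, x92} × {κ}, {x92} × {θ, ι}, {x90} × {θ, ι, κ}, {x90, x91, x92} × {κ}, {x92} × {θ, ι, κ}, {x90, x92} × {θ, ι}, {x91, x92} × {θ, ι}, {x90, x92} × {θ, ι, κ}, {x90, x91, x92} × {θ, ι}, {x91, x92} × {θ, ι, κ}, {x90, x91, x92} × {θ, ι, κ}}; |τ_{X×Y}| = 36.

Enumerate products U × V with U ∈ τ_X, V ∈ τ_Y (deduplicated):
  ∅ × ∅ = {} (∅)
  {x90} × {κ} = {(x90,κ)}
  {x92} × {κ} = {(x92,κ)}
  {x90} × {θ, ι} = {(x90,θ), (x90,ι)}
  {x90, x92} × {κ} = {(x90,κ), (x92,κ)}
  {x91, x92} × {κ} = {(x91,κ), (x92,κ)}
  {x92} × {θ, ι} = {(x92,θ), (x92,ι)}
  {x90} × {θ, ι, κ} = {(x90,θ), (x90,ι), (x90,κ)}
  {x90, x91, x92} × {κ} = {(x90,κ), (x91,κ), (x92,κ)}
  {x92} × {θ, ι, κ} = {(x92,θ), (x92,ι), (x92,κ)}
  {x90, x92} × {θ, ι} = {(x90,θ), (x90,ι), (x92,θ), (x92,ι)}
  {x91, x92} × {θ, ι} = {(x91,θ), (x91,ι), (x92,θ), (x92,ι)}
  {x90, x92} × {θ, ι, κ} = {(x90,θ), (x90,ι), (x90,κ), (x92,θ), (x92,ι), (x92,κ)}
  {x90, x91, x92} × {θ, ι} = {(x90,θ), (x90,ι), (x91,θ), (x91,ι), (x92,θ), (x92,ι)}
  {x91, x92} × {θ, ι, κ} = {(x91,θ), (x91,ι), (x91,κ), (x92,θ), (x92,ι), (x92,κ)}
  {x90, x91, x92} × {θ, ι, κ} = {(x90,θ), (x90,ι), (x90,κ), (x91,θ), (x91,ι), (x91,κ), (x92,θ), (x92,ι), (x92,κ)}
These 16 distinct sets form the basis B.
Close under arbitrary unions to get τ_{X×Y}; counting gives |τ_{X×Y}| = 36.


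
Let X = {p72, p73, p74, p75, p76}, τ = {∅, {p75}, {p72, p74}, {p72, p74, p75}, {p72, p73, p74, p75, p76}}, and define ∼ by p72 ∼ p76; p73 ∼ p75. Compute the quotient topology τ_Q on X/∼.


X/∼ = {[p72=p76], [p73=p75], [p74]}; |τ_Q| = 2.

Equivalence classes: [p72=p76], [p73=p75], [p74].
Quotient map π: X → X/∼ sends p72 ↦ [p72=p76], p73 ↦ [p73=p75], p74 ↦ [p74], p75 ↦ [p73=p75], p76 ↦ [p72=p76].
For each subset V ⊆ X/∼, compute π^{-1}(V) ⊆ X and check whether π^{-1}(V) ∈ τ. V is open in τ_Q iff π^{-1}(V) ∈ τ.
  V = {}: π^{-1}(V) = ∅ ∈ τ ✓.
  V = {[p72=p76]}: π^{-1}(V) = {p72, p76} ∉ τ ✗.
  V = {[p73=p75]}: π^{-1}(V) = {p73, p75} ∉ τ ✗.
  V = {[p72=p76], [p73=p75]}: π^{-1}(V) = {p72, p73, p75, p76} ∉ τ ✗.
  V = {[p74]}: π^{-1}(V) = {p74} ∉ τ ✗.
  V = {[p72=p76], [p74]}: π^{-1}(V) = {p72, p74, p76} ∉ τ ✗.
  V = {[p73=p75], [p74]}: π^{-1}(V) = {p73, p74, p75} ∉ τ ✗.
  V = {[p72=p76], [p73=p75], [p74]}: π^{-1}(V) = {p72, p73, p74, p75, p76} ∈ τ ✓.
Open sets in the quotient: τ_Q = {{}, {[p72=p76], [p73=p75], [p74]}} (2 elements).


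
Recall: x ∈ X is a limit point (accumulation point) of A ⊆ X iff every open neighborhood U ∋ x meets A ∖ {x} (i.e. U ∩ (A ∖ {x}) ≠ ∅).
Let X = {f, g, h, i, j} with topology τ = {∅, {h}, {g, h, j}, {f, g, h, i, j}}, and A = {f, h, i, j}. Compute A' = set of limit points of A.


A' = {f, g, i, j}

For each x ∈ X, list the open sets U ∈ τ with x ∈ U, then check whether U ∩ (A ∖ {x}) ≠ ∅ for every such U.
  x = f: opens ∋ x are {f, g, h, i, j}; each meets A ∖ {f}, so x IS a limit point.
  x = g: opens ∋ x are {g, h, j}, {f, g, h, i, j}; each meets A ∖ {g}, so x IS a limit point.
  x = h: open {h} ∋ x has {h} ∩ (A ∖ {h}) = ∅, so x is NOT a limit point.
  x = i: opens ∋ x are {f, g, h, i, j}; each meets A ∖ {i}, so x IS a limit point.
  x = j: opens ∋ x are {g, h, j}, {f, g, h, i, j}; each meets A ∖ {j}, so x IS a limit point.
Collecting: A' = {f, g, i, j}.


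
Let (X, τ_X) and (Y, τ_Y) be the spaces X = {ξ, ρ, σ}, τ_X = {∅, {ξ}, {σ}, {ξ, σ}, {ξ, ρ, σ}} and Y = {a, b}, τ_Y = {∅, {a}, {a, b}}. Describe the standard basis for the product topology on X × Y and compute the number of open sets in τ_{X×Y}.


Basis B = {∅ × ∅, {ξ} × {a}, {σ} × {a}, {ξ} × {a, b}, {ξ, σ} × {a}, {σ} × {a, b}, {ξ, ρ, σ} × {a}, {ξ, σ} × {a, b}, {ξ, ρ, σ} × {a, b}}; |τ_{X×Y}| = 14.

Enumerate products U × V with U ∈ τ_X, V ∈ τ_Y (deduplicated):
  ∅ × ∅ = {} (∅)
  {ξ} × {a} = {(ξ,a)}
  {σ} × {a} = {(σ,a)}
  {ξ} × {a, b} = {(ξ,a), (ξ,b)}
  {ξ, σ} × {a} = {(ξ,a), (σ,a)}
  {σ} × {a, b} = {(σ,a), (σ,b)}
  {ξ, ρ, σ} × {a} = {(ξ,a), (ρ,a), (σ,a)}
  {ξ, σ} × {a, b} = {(ξ,a), (ξ,b), (σ,a), (σ,b)}
  {ξ, ρ, σ} × {a, b} = {(ξ,a), (ξ,b), (ρ,a), (ρ,b), (σ,a), (σ,b)}
These 9 distinct sets form the basis B.
Close under arbitrary unions to get τ_{X×Y}; counting gives |τ_{X×Y}| = 14.


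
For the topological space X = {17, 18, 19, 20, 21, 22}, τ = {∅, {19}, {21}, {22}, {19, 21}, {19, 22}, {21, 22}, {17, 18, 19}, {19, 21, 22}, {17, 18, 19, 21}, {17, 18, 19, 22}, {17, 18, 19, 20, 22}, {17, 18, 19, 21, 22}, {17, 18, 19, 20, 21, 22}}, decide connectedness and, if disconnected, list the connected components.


(X, τ) is disconnected; components = [{21}, {17, 18, 19, 20, 22}].

Find clopen sets (U ∈ τ with X ∖ U ∈ τ):
  U = ∅, X ∖ U = {17, 18, 19, 20, 21, 22} — both open, so U is clopen.
  U = {21}, X ∖ U = {17, 18, 19, 20, 22} — both open, so U is clopen.
  U = {17, 18, 19, 20, 22}, X ∖ U = {21} — both open, so U is clopen.
  U = {17, 18, 19, 20, 21, 22}, X ∖ U = ∅ — both open, so U is clopen.
Nontrivial clopen(s) exist: e.g. {17, 18, 19, 20, 22}. So (X, τ) is disconnected.
Compute connected components by grouping points that agree on all clopens:
  component: {21}
  component: {17, 18, 19, 20, 22}


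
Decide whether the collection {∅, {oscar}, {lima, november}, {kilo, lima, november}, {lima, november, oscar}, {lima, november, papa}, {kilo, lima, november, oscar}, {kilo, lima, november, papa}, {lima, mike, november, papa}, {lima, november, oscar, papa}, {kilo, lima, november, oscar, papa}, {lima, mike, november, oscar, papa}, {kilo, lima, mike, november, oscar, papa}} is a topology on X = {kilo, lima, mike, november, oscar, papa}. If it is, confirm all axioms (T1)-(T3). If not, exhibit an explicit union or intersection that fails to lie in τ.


τ is NOT a topology on X.

Axiom (T1): ∅ ∈ τ? Yes; X ∈ τ? Yes.
Axiom (T2/T3): check pairwise unions and intersections of members of τ.
Counterexample for (T2): {kilo, lima, november} ∪ {lima, mike, november, papa} = {kilo, lima, mike, november, papa} ∉ τ. Therefore τ is NOT a topology.


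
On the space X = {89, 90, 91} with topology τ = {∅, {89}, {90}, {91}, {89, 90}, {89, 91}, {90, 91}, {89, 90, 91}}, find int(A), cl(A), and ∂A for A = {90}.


int(A) = {90}, cl(A) = {90}, ∂A = ∅.

Closed sets in (X, τ) are complements of opens:
  closed(X, τ) = {∅, {89}, {90}, {91}, {89, 90}, {89, 91}, {90, 91}, {89, 90, 91}}.
int(A) = ⋃ {U ∈ τ : U ⊆ A}. Opens contained in A: ∅, {90}.
Taking the union of these: int(A) = {90}.
cl(A) = ⋂ {C closed : A ⊆ C}. Closed sets containing A: {90}, {89, 90}, {90, 91}, {89, 90, 91}.
Intersecting these: cl(A) = {90}.
∂A = cl(A) ∖ int(A) = {90} ∖ {90} = ∅.


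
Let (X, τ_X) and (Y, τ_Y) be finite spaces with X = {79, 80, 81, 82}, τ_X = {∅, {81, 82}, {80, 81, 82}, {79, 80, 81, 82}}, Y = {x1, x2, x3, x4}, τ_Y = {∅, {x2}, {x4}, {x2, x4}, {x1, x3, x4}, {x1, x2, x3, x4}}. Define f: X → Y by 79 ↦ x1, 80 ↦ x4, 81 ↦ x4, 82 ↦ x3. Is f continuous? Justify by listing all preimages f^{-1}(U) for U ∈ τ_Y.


f is NOT continuous.

Compute f^{-1}(U) for each U ∈ τ_Y:
  U = ∅: f^{-1}(U) = ∅ ∈ τ_X ✓.
  U = {x2}: f^{-1}(U) = ∅ ∈ τ_X ✓.
  U = {x4}: f^{-1}(U) = {80, 81} ∉ τ_X ✗.
  U = {x2, x4}: f^{-1}(U) = {80, 81} ∉ τ_X ✗.
  U = {x1, x3, x4}: f^{-1}(U) = {79, 80, 81, 82} ∈ τ_X ✓.
  U = {x1, x2, x3, x4}: f^{-1}(U) = {79, 80, 81, 82} ∈ τ_X ✓.
Found U = {x4} with f^{-1}(U) = {80, 81} not in τ_X. Therefore f is NOT continuous.


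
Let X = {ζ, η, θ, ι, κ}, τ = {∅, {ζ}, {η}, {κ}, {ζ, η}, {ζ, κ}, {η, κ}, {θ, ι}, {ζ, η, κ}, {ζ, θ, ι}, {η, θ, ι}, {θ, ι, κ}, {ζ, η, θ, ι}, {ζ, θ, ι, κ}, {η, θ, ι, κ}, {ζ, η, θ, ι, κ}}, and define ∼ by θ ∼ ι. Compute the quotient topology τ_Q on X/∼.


X/∼ = {[ζ], [η], [θ=ι], [κ]}; |τ_Q| = 16.

Equivalence classes: [ζ], [η], [θ=ι], [κ].
Quotient map π: X → X/∼ sends ζ ↦ [ζ], η ↦ [η], θ ↦ [θ=ι], ι ↦ [θ=ι], κ ↦ [κ].
For each subset V ⊆ X/∼, compute π^{-1}(V) ⊆ X and check whether π^{-1}(V) ∈ τ. V is open in τ_Q iff π^{-1}(V) ∈ τ.
  V = {}: π^{-1}(V) = ∅ ∈ τ ✓.
  V = {[ζ]}: π^{-1}(V) = {ζ} ∈ τ ✓.
  V = {[η]}: π^{-1}(V) = {η} ∈ τ ✓.
  V = {[ζ], [η]}: π^{-1}(V) = {ζ, η} ∈ τ ✓.
  V = {[θ=ι]}: π^{-1}(V) = {θ, ι} ∈ τ ✓.
  V = {[ζ], [θ=ι]}: π^{-1}(V) = {ζ, θ, ι} ∈ τ ✓.
  V = {[η], [θ=ι]}: π^{-1}(V) = {η, θ, ι} ∈ τ ✓.
  V = {[ζ], [η], [θ=ι]}: π^{-1}(V) = {ζ, η, θ, ι} ∈ τ ✓.
  V = {[κ]}: π^{-1}(V) = {κ} ∈ τ ✓.
  V = {[ζ], [κ]}: π^{-1}(V) = {ζ, κ} ∈ τ ✓.
  V = {[η], [κ]}: π^{-1}(V) = {η, κ} ∈ τ ✓.
  V = {[ζ], [η], [κ]}: π^{-1}(V) = {ζ, η, κ} ∈ τ ✓.
  V = {[θ=ι], [κ]}: π^{-1}(V) = {θ, ι, κ} ∈ τ ✓.
  V = {[ζ], [θ=ι], [κ]}: π^{-1}(V) = {ζ, θ, ι, κ} ∈ τ ✓.
  V = {[η], [θ=ι], [κ]}: π^{-1}(V) = {η, θ, ι, κ} ∈ τ ✓.
  V = {[ζ], [η], [θ=ι], [κ]}: π^{-1}(V) = {ζ, η, θ, ι, κ} ∈ τ ✓.
Open sets in the quotient: τ_Q = {{}, {[ζ]}, {[η]}, {[ζ], [η]}, {[θ=ι]}, {[ζ], [θ=ι]}, {[η], [θ=ι]}, {[ζ], [η], [θ=ι]}, {[κ]}, {[ζ], [κ]}, {[η], [κ]}, {[ζ], [η], [κ]}, {[θ=ι], [κ]}, {[ζ], [θ=ι], [κ]}, {[η], [θ=ι], [κ]}, {[ζ], [η], [θ=ι], [κ]}} (16 elements).


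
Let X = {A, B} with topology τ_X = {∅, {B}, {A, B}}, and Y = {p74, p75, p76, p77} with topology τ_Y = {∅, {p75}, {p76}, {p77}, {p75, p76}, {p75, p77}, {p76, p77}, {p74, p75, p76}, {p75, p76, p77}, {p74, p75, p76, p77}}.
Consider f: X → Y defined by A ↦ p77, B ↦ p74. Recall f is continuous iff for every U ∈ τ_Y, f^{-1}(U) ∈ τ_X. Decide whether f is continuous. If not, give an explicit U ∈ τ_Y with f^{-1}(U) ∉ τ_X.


f is NOT continuous.

Compute f^{-1}(U) for each U ∈ τ_Y:
  U = ∅: f^{-1}(U) = ∅ ∈ τ_X ✓.
  U = {p75}: f^{-1}(U) = ∅ ∈ τ_X ✓.
  U = {p76}: f^{-1}(U) = ∅ ∈ τ_X ✓.
  U = {p77}: f^{-1}(U) = {A} ∉ τ_X ✗.
  U = {p75, p76}: f^{-1}(U) = ∅ ∈ τ_X ✓.
  U = {p75, p77}: f^{-1}(U) = {A} ∉ τ_X ✗.
  U = {p76, p77}: f^{-1}(U) = {A} ∉ τ_X ✗.
  U = {p74, p75, p76}: f^{-1}(U) = {B} ∈ τ_X ✓.
  U = {p75, p76, p77}: f^{-1}(U) = {A} ∉ τ_X ✗.
  U = {p74, p75, p76, p77}: f^{-1}(U) = {A, B} ∈ τ_X ✓.
Found U = {p77} with f^{-1}(U) = {A} not in τ_X. Therefore f is NOT continuous.


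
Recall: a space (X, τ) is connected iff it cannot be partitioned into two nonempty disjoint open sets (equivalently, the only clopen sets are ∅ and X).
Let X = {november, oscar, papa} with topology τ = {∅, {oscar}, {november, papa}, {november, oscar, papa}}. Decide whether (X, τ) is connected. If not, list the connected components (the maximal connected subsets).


(X, τ) is disconnected; components = [{oscar}, {november, papa}].

Find clopen sets (U ∈ τ with X ∖ U ∈ τ):
  U = ∅, X ∖ U = {november, oscar, papa} — both open, so U is clopen.
  U = {oscar}, X ∖ U = {november, papa} — both open, so U is clopen.
  U = {november, papa}, X ∖ U = {oscar} — both open, so U is clopen.
  U = {november, oscar, papa}, X ∖ U = ∅ — both open, so U is clopen.
Nontrivial clopen(s) exist: e.g. {november, papa}. So (X, τ) is disconnected.
Compute connected components by grouping points that agree on all clopens:
  component: {oscar}
  component: {november, papa}
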